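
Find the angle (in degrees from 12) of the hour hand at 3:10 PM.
The hour hand moves 30 degrees per hour and 0.5 degrees per minute.
At 3:10: (3) x 30 + 10 x 0.5 = 90 + 5 = 95 degrees

Final answer: 95 degrees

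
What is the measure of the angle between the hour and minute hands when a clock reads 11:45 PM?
Hour hand position: 11 x 30 + 45 x 0.5 = 352.5 degrees
Minute hand position: 45 x 6 = 270 degrees
Difference: |352.5 - 270| = 82.5 degrees
The angle between the hands is 82.5 degrees

Final answer: 82.5 degrees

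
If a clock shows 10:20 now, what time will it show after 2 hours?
Starting time: 10:20
Adding 0 minutes to 20 minutes: 20 + 0 = 20 minutes
Adding 2 hours: 10 + 2 = 12
Final time: 12:20

Final answer: 12:20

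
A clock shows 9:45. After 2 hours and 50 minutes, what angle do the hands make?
First find the time 2 hours and 50 minutes after 9:45.
Total minutes: 9 x 60 + 45 + 2 x 60 + 50 = 755.
755 mod 720 = 35 minutes = 12:35.
Now compute the angle at 12:35:
Hour hand: 0 x 30 + 35 x 0.5 = 17.5 degrees
Minute hand: 35 x 6 = 210 degrees
Difference: |17.5 - 210| = 192.5 degrees
Smaller angle: 360 - 192.5 = 167.5 degrees

Final answer: 167.5 degrees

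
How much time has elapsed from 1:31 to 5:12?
From 1:31 to 5:12:
(5 x 60 + 12) - (1 x 60 + 31) = 312 - 91 = 221 minutes
= 3 hours and 41 minutes

Final answer: 3 hours and 41 minutes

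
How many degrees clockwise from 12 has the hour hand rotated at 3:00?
The hour hand moves 30 degrees per hour and 0.5 degrees per minute.
At 3:00: (3) x 30 + 0 x 0.5 = 90 + 0 = 90 degrees

Final answer: 90 degrees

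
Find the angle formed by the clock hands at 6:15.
Hour hand position: 6 x 30 + 15 x 0.5 = 187.5 degrees
Minute hand position: 15 x 6 = 90 degrees
Difference: |187.5 - 90| = 97.5 degrees
The angle between the hands is 97.5 degrees

Final answer: 97.5 degrees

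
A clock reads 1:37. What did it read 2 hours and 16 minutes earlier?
Starting time: 1:37 = 97 total minutes past 12:00
Subtracting: 2 hours and 16 minutes = 136 minutes
97 - 136 = -39 (negative, add 12 hours = 720) = 681 minutes
= 11 hours and 21 minutes past 12:00 = 11:21

Final answer: 11:21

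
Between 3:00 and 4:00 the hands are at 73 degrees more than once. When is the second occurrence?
At t minutes past 3:00, the hour hand is at 30 x 3 + 0.5t degrees and the minute hand is at 6t degrees.
The smaller angle between them is 73 degrees when |30H - 5.5t| = 73 or |30H - 5.5t| = 287.
With H = 3, solve 30 x 3 - 5.5t = +/- target for each target:
  t = (30 x 3 - 73) / 5.5 = 3.09
  t = (30 x 3 + 73) / 5.5 = 29.64
  t = (30 x 3 - 287) / 5.5 = -35.82 (outside (0, 60))
  t = (30 x 3 + 287) / 5.5 = 68.55 (outside (0, 60))
Valid solutions in (0, 60): {3.09, 29.64} minutes.
The second occurrence is t = 29.64 minutes.
The hands form a 73-degree angle at 29.64 minutes past 3:00.

Final answer: 29.64 minutes past 3:00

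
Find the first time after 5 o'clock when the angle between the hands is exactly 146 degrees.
At t minutes past 5:00, the hour hand is at 30 x 5 + 0.5t degrees and the minute hand is at 6t degrees.
The smaller angle between them is 146 degrees when |30H - 5.5t| = 146 or |30H - 5.5t| = 214.
With H = 5, solve 30 x 5 - 5.5t = +/- target for each target:
  t = (30 x 5 - 146) / 5.5 = 0.73
  t = (30 x 5 + 146) / 5.5 = 53.82
  t = (30 x 5 - 214) / 5.5 = -11.64 (outside (0, 60))
  t = (30 x 5 + 214) / 5.5 = 66.18 (outside (0, 60))
Valid solutions in (0, 60): {0.73, 53.82} minutes.
The first occurrence is t = 0.73 minutes.
The hands form a 146-degree angle at 0.73 minutes past 5:00.

Final answer: 0.73 minutes past 5:00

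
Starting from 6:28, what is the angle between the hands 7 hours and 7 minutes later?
First find the time 7 hours and 7 minutes after 6:28.
Total minutes: 6 x 60 + 28 + 7 x 60 + 7 = 815.
815 mod 720 = 95 minutes = 1:35.
Now compute the angle at 1:35:
Hour hand: 1 x 30 + 35 x 0.5 = 47.5 degrees
Minute hand: 35 x 6 = 210 degrees
Difference: |47.5 - 210| = 162.5 degrees
The angle is 162.5 degrees

Final answer: 162.5 degrees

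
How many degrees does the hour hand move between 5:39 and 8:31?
The hour hand moves 0.5 degrees per minute.
Time elapsed: 8:31 - 5:39 = 172 minutes
Angular displacement: 172 x 0.5 = 86 degrees

Final answer: 86 degrees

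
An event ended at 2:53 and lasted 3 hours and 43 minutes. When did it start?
Starting time: 2:53 = 173 total minutes past 12:00
Subtracting: 3 hours and 43 minutes = 223 minutes
173 - 223 = -50 (negative, add 12 hours = 720) = 670 minutes
= 11 hours and 10 minutes past 12:00 = 11:10

Final answer: 11:10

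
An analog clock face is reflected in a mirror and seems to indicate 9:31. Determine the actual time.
Reflection across the vertical (12-6) axis maps a hand at angle A degrees to (360 - A) degrees, which sends a reading of T minutes past 12:00 to (720 - T) minutes past 12:00.
Mirror reads 9:31 = 571 minutes past 12:00.
Actual time: (720 - 571) mod 720 = 149 minutes = 2:29.

Final answer: 2:29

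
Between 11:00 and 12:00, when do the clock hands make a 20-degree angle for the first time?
At t minutes past 11:00, the hour hand is at 30 x 11 + 0.5t degrees and the minute hand is at 6t degrees.
The smaller angle between them is 20 degrees when |30H - 5.5t| = 20 or |30H - 5.5t| = 340.
With H = 11, solve 30 x 11 - 5.5t = +/- target for each target:
  t = (30 x 11 - 20) / 5.5 = 56.36
  t = (30 x 11 + 20) / 5.5 = 63.64 (outside (0, 60))
  t = (30 x 11 - 340) / 5.5 = -1.82 (outside (0, 60))
  t = (30 x 11 + 340) / 5.5 = 121.82 (outside (0, 60))
Valid solutions in (0, 60): {56.36} minutes.
The first occurrence is t = 56.36 minutes.
The hands form a 20-degree angle at 56.36 minutes past 11:00.

Final answer: 56.36 minutes past 11:00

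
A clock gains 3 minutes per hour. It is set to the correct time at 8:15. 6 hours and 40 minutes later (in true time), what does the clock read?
For every 60 true minutes, the faulty clock advances 60 + 3 = 63 minutes.
True elapsed: 6 hours and 40 minutes = 400 minutes.
Faulty clock advances: 400 x 63/60 = 420 minutes (drift: 20 minutes ahead).
Shown time: 8:15 + 420 minutes = 3:15.

Final answer: 3:15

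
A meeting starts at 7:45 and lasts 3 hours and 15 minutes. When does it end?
Starting time: 7:45
Adding 15 minutes to 45 minutes: 45 + 15 = 60 minutes = 1 hour
Adding 3 hours: 7 + 3 + 1 (carry) = 11
Final time: 11:00

Final answer: 11:00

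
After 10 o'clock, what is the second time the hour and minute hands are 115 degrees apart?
At t minutes past 10:00, the hour hand is at 30 x 10 + 0.5t degrees and the minute hand is at 6t degrees.
The smaller angle between them is 115 degrees when |30H - 5.5t| = 115 or |30H - 5.5t| = 245.
With H = 10, solve 30 x 10 - 5.5t = +/- target for each target:
  t = (30 x 10 - 115) / 5.5 = 33.64
  t = (30 x 10 + 115) / 5.5 = 75.45 (outside (0, 60))
  t = (30 x 10 - 245) / 5.5 = 10
  t = (30 x 10 + 245) / 5.5 = 99.09 (outside (0, 60))
Valid solutions in (0, 60): {10, 33.64} minutes.
The second occurrence is t = 33.64 minutes.
The hands form a 115-degree angle at 33.64 minutes past 10:00.

Final answer: 33.64 minutes past 10:00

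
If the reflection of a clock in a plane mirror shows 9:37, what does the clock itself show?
Reflection across the vertical (12-6) axis maps a hand at angle A degrees to (360 - A) degrees, which sends a reading of T minutes past 12:00 to (720 - T) minutes past 12:00.
Mirror reads 9:37 = 577 minutes past 12:00.
Actual time: (720 - 577) mod 720 = 143 minutes = 2:23.

Final answer: 2:23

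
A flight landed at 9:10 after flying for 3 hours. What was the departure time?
Starting time: 9:10 = 550 total minutes past 12:00
Subtracting: 3 hours = 180 minutes
550 - 180 = 370 minutes
= 6 hours and 10 minutes past 12:00 = 6:10

Final answer: 6:10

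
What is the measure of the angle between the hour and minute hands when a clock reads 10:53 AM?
Hour hand position: 10 x 30 + 53 x 0.5 = 326.5 degrees
Minute hand position: 53 x 6 = 318 degrees
Difference: |326.5 - 318| = 8.5 degrees
The angle between the hands is 8.5 degrees

Final answer: 8.5 degrees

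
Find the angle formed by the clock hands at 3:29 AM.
Hour hand position: 3 x 30 + 29 x 0.5 = 104.5 degrees
Minute hand position: 29 x 6 = 174 degrees
Difference: |104.5 - 174| = 69.5 degrees
The angle between the hands is 69.5 degrees

Final answer: 69.5 degrees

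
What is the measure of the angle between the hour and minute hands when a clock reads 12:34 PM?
Hour hand position: 0 x 30 + 34 x 0.5 = 17 degrees
Minute hand position: 34 x 6 = 204 degrees
Difference: |17 - 204| = 187 degrees
Since 187 > 180, the smaller angle is 360 - 187 = 173 degrees

Final answer: 173 degrees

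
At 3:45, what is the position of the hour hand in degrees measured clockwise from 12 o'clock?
The hour hand moves 30 degrees per hour and 0.5 degrees per minute.
At 3:45: (3) x 30 + 45 x 0.5 = 90 + 22.5 = 112.5 degrees

Final answer: 112.5 degrees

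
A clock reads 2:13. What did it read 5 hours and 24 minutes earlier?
Starting time: 2:13 = 133 total minutes past 12:00
Subtracting: 5 hours and 24 minutes = 324 minutes
133 - 324 = -191 (negative, add 12 hours = 720) = 529 minutes
= 8 hours and 49 minutes past 12:00 = 8:49

Final answer: 8:49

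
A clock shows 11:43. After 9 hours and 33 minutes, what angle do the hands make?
First find the time 9 hours and 33 minutes after 11:43.
Total minutes: 11 x 60 + 43 + 9 x 60 + 33 = 1276.
1276 mod 720 = 556 minutes = 9:16.
Now compute the angle at 9:16:
Hour hand: 9 x 30 + 16 x 0.5 = 278 degrees
Minute hand: 16 x 6 = 96 degrees
Difference: |278 - 96| = 182 degrees
Smaller angle: 360 - 182 = 178 degrees

Final answer: 178 degrees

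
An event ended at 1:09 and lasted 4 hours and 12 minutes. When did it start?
Starting time: 1:09 = 69 total minutes past 12:00
Subtracting: 4 hours and 12 minutes = 252 minutes
69 - 252 = -183 (negative, add 12 hours = 720) = 537 minutes
= 8 hours and 57 minutes past 12:00 = 8:57

Final answer: 8:57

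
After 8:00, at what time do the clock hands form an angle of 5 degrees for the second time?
At t minutes past 8:00, the hour hand is at 30 x 8 + 0.5t degrees and the minute hand is at 6t degrees.
The smaller angle between them is 5 degrees when |30H - 5.5t| = 5 or |30H - 5.5t| = 355.
With H = 8, solve 30 x 8 - 5.5t = +/- target for each target:
  t = (30 x 8 - 5) / 5.5 = 42.73
  t = (30 x 8 + 5) / 5.5 = 44.55
  t = (30 x 8 - 355) / 5.5 = -20.91 (outside (0, 60))
  t = (30 x 8 + 355) / 5.5 = 108.18 (outside (0, 60))
Valid solutions in (0, 60): {42.73, 44.55} minutes.
The second occurrence is t = 44.55 minutes.
The hands form a 5-degree angle at 44.55 minutes past 8:00.

Final answer: 44.55 minutes past 8:00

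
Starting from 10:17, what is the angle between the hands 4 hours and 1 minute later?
First find the time 4 hours and 1 minute after 10:17.
Total minutes: 10 x 60 + 17 + 4 x 60 + 1 = 858.
858 mod 720 = 138 minutes = 2:18.
Now compute the angle at 2:18:
Hour hand: 2 x 30 + 18 x 0.5 = 69 degrees
Minute hand: 18 x 6 = 108 degrees
Difference: |69 - 108| = 39 degrees
The angle is 39 degrees

Final answer: 39 degrees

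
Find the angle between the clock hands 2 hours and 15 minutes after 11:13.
First find the time 2 hours and 15 minutes after 11:13.
Total minutes: 11 x 60 + 13 + 2 x 60 + 15 = 808.
808 mod 720 = 88 minutes = 1:28.
Now compute the angle at 1:28:
Hour hand: 1 x 30 + 28 x 0.5 = 44 degrees
Minute hand: 28 x 6 = 168 degrees
Difference: |44 - 168| = 124 degrees
The angle is 124 degrees

Final answer: 124 degrees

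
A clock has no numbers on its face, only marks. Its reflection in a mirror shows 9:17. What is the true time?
Reflection across the vertical (12-6) axis maps a hand at angle A degrees to (360 - A) degrees, which sends a reading of T minutes past 12:00 to (720 - T) minutes past 12:00.
Mirror reads 9:17 = 557 minutes past 12:00.
Actual time: (720 - 557) mod 720 = 163 minutes = 2:43.

Final answer: 2:43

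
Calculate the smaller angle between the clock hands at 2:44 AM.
Hour hand position: 2 x 30 + 44 x 0.5 = 82 degrees
Minute hand position: 44 x 6 = 264 degrees
Difference: |82 - 264| = 182 degrees
Since 182 > 180, the smaller angle is 360 - 182 = 178 degrees

Final answer: 178 degrees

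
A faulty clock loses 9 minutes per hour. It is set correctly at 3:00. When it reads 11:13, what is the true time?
For every 60 true minutes, the faulty clock advances 51 minutes, so 1 faulty-clock minute corresponds to 60/51 true minutes.
From 3:00 to 11:13 on the faulty dial is 493 minutes.
True elapsed: 493 x 60/51 = 580 minutes = 9 hours and 40 minutes.
True time: 3:00 + 9 hours and 40 minutes = 12:40.

Final answer: 12:40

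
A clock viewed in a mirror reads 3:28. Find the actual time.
Reflection across the vertical (12-6) axis maps a hand at angle A degrees to (360 - A) degrees, which sends a reading of T minutes past 12:00 to (720 - T) minutes past 12:00.
Mirror reads 3:28 = 208 minutes past 12:00.
Actual time: (720 - 208) mod 720 = 512 minutes = 8:32.

Final answer: 8:32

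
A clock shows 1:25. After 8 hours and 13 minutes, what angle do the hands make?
First find the time 8 hours and 13 minutes after 1:25.
Total minutes: 1 x 60 + 25 + 8 x 60 + 13 = 578.
578 mod 720 = 578 minutes = 9:38.
Now compute the angle at 9:38:
Hour hand: 9 x 30 + 38 x 0.5 = 289 degrees
Minute hand: 38 x 6 = 228 degrees
Difference: |289 - 228| = 61 degrees
The angle is 61 degrees

Final answer: 61 degrees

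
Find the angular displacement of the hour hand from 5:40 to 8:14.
The hour hand moves 0.5 degrees per minute.
Time elapsed: 8:14 - 5:40 = 154 minutes
Angular displacement: 154 x 0.5 = 77 degrees

Final answer: 77 degrees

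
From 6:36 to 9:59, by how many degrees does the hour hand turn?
The hour hand moves 0.5 degrees per minute.
Time elapsed: 9:59 - 6:36 = 203 minutes
Angular displacement: 203 x 0.5 = 101.5 degrees

Final answer: 101.5 degrees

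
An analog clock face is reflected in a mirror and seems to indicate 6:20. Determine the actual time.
Reflection across the vertical (12-6) axis maps a hand at angle A degrees to (360 - A) degrees, which sends a reading of T minutes past 12:00 to (720 - T) minutes past 12:00.
Mirror reads 6:20 = 380 minutes past 12:00.
Actual time: (720 - 380) mod 720 = 340 minutes = 5:40.

Final answer: 5:40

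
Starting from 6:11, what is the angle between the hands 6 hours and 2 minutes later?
First find the time 6 hours and 2 minutes after 6:11.
Total minutes: 6 x 60 + 11 + 6 x 60 + 2 = 733.
733 mod 720 = 13 minutes = 12:13.
Now compute the angle at 12:13:
Hour hand: 0 x 30 + 13 x 0.5 = 6.5 degrees
Minute hand: 13 x 6 = 78 degrees
Difference: |6.5 - 78| = 71.5 degrees
The angle is 71.5 degrees

Final answer: 71.5 degrees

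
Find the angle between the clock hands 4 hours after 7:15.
First find the time 4 hours after 7:15.
Total minutes: 7 x 60 + 15 + 4 x 60 + 0 = 675.
675 mod 720 = 675 minutes = 11:15.
Now compute the angle at 11:15:
Hour hand: 11 x 30 + 15 x 0.5 = 337.5 degrees
Minute hand: 15 x 6 = 90 degrees
Difference: |337.5 - 90| = 247.5 degrees
Smaller angle: 360 - 247.5 = 112.5 degrees

Final answer: 112.5 degrees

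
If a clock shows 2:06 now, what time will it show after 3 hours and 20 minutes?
Starting time: 2:06
Adding 20 minutes to 6 minutes: 6 + 20 = 26 minutes
Adding 3 hours: 2 + 3 = 5
Final time: 5:26

Final answer: 5:26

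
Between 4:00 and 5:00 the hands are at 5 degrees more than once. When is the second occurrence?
At t minutes past 4:00, the hour hand is at 30 x 4 + 0.5t degrees and the minute hand is at 6t degrees.
The smaller angle between them is 5 degrees when |30H - 5.5t| = 5 or |30H - 5.5t| = 355.
With H = 4, solve 30 x 4 - 5.5t = +/- target for each target:
  t = (30 x 4 - 5) / 5.5 = 20.91
  t = (30 x 4 + 5) / 5.5 = 22.73
  t = (30 x 4 - 355) / 5.5 = -42.73 (outside (0, 60))
  t = (30 x 4 + 355) / 5.5 = 86.36 (outside (0, 60))
Valid solutions in (0, 60): {20.91, 22.73} minutes.
The second occurrence is t = 22.73 minutes.
The hands form a 5-degree angle at 22.73 minutes past 4:00.

Final answer: 22.73 minutes past 4:00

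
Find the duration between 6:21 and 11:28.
From 6:21 to 11:28:
(11 x 60 + 28) - (6 x 60 + 21) = 688 - 381 = 307 minutes
= 5 hours and 7 minutes

Final answer: 5 hours and 7 minutes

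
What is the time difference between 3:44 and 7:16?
From 3:44 to 7:16:
(7 x 60 + 16) - (3 x 60 + 44) = 436 - 224 = 212 minutes
= 3 hours and 32 minutes

Final answer: 3 hours and 32 minutes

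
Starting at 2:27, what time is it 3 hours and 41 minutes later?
Starting time: 2:27
Adding 41 minutes to 27 minutes: 27 + 41 = 68 minutes = 1 hour and 8 minutes
Adding 3 hours: 2 + 3 + 1 (carry) = 6
Final time: 6:08

Final answer: 6:08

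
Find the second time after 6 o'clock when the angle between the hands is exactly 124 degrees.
At t minutes past 6:00, the hour hand is at 30 x 6 + 0.5t degrees and the minute hand is at 6t degrees.
The smaller angle between them is 124 degrees when |30H - 5.5t| = 124 or |30H - 5.5t| = 236.
With H = 6, solve 30 x 6 - 5.5t = +/- target for each target:
  t = (30 x 6 - 124) / 5.5 = 10.18
  t = (30 x 6 + 124) / 5.5 = 55.27
  t = (30 x 6 - 236) / 5.5 = -10.18 (outside (0, 60))
  t = (30 x 6 + 236) / 5.5 = 75.64 (outside (0, 60))
Valid solutions in (0, 60): {10.18, 55.27} minutes.
The second occurrence is t = 55.27 minutes.
The hands form a 124-degree angle at 55.27 minutes past 6:00.

Final answer: 55.27 minutes past 6:00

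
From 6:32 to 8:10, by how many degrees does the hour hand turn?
The hour hand moves 0.5 degrees per minute.
Time elapsed: 8:10 - 6:32 = 98 minutes
Angular displacement: 98 x 0.5 = 49 degrees

Final answer: 49 degrees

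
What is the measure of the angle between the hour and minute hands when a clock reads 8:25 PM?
Hour hand position: 8 x 30 + 25 x 0.5 = 252.5 degrees
Minute hand position: 25 x 6 = 150 degrees
Difference: |252.5 - 150| = 102.5 degrees
The angle between the hands is 102.5 degrees

Final answer: 102.5 degrees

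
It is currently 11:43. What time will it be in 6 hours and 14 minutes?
Starting time: 11:43
Adding 14 minutes to 43 minutes: 43 + 14 = 57 minutes
Adding 6 hours: 11 + 6 = 17 - 12 = 5
Final time: 5:57

Final answer: 5:57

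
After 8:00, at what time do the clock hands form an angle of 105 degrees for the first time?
At t minutes past 8:00, the hour hand is at 30 x 8 + 0.5t degrees and the minute hand is at 6t degrees.
The smaller angle between them is 105 degrees when |30H - 5.5t| = 105 or |30H - 5.5t| = 255.
With H = 8, solve 30 x 8 - 5.5t = +/- target for each target:
  t = (30 x 8 - 105) / 5.5 = 24.55
  t = (30 x 8 + 105) / 5.5 = 62.73 (outside (0, 60))
  t = (30 x 8 - 255) / 5.5 = -2.73 (outside (0, 60))
  t = (30 x 8 + 255) / 5.5 = 90 (outside (0, 60))
Valid solutions in (0, 60): {24.55} minutes.
The first occurrence is t = 24.55 minutes.
The hands form a 105-degree angle at 24.55 minutes past 8:00.

Final answer: 24.55 minutes past 8:00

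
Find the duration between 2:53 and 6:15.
From 2:53 to 6:15:
(6 x 60 + 15) - (2 x 60 + 53) = 375 - 173 = 202 minutes
= 3 hours and 22 minutes

Final answer: 3 hours and 22 minutes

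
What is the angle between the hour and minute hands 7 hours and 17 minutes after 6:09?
First find the time 7 hours and 17 minutes after 6:09.
Total minutes: 6 x 60 + 9 + 7 x 60 + 17 = 806.
806 mod 720 = 86 minutes = 1:26.
Now compute the angle at 1:26:
Hour hand: 1 x 30 + 26 x 0.5 = 43 degrees
Minute hand: 26 x 6 = 156 degrees
Difference: |43 - 156| = 113 degrees
The angle is 113 degrees

Final answer: 113 degrees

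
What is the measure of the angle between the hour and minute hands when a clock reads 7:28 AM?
Hour hand position: 7 x 30 + 28 x 0.5 = 224 degrees
Minute hand position: 28 x 6 = 168 degrees
Difference: |224 - 168| = 56 degrees
The angle between the hands is 56 degrees

Final answer: 56 degrees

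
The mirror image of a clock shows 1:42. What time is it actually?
Reflection across the vertical (12-6) axis maps a hand at angle A degrees to (360 - A) degrees, which sends a reading of T minutes past 12:00 to (720 - T) minutes past 12:00.
Mirror reads 1:42 = 102 minutes past 12:00.
Actual time: (720 - 102) mod 720 = 618 minutes = 10:18.

Final answer: 10:18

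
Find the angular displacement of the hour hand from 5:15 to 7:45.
The hour hand moves 0.5 degrees per minute.
Time elapsed: 7:45 - 5:15 = 150 minutes
Angular displacement: 150 x 0.5 = 75 degrees

Final answer: 75 degrees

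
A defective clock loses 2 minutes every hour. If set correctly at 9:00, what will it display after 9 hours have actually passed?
For every 60 true minutes, the faulty clock advances 60 - 2 = 58 minutes.
True elapsed: 9 hours = 540 minutes.
Faulty clock advances: 540 x 58/60 = 522 minutes (drift: 18 minutes behind).
Shown time: 9:00 + 522 minutes = 5:42.

Final answer: 5:42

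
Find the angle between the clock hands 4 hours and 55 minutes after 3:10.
First find the time 4 hours and 55 minutes after 3:10.
Total minutes: 3 x 60 + 10 + 4 x 60 + 55 = 485.
485 mod 720 = 485 minutes = 8:05.
Now compute the angle at 8:05:
Hour hand: 8 x 30 + 5 x 0.5 = 242.5 degrees
Minute hand: 5 x 6 = 30 degrees
Difference: |242.5 - 30| = 212.5 degrees
Smaller angle: 360 - 212.5 = 147.5 degrees

Final answer: 147.5 degrees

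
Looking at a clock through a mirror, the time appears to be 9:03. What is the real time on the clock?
Reflection across the vertical (12-6) axis maps a hand at angle A degrees to (360 - A) degrees, which sends a reading of T minutes past 12:00 to (720 - T) minutes past 12:00.
Mirror reads 9:03 = 543 minutes past 12:00.
Actual time: (720 - 543) mod 720 = 177 minutes = 2:57.

Final answer: 2:57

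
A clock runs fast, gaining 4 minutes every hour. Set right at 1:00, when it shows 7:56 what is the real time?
For every 60 true minutes, the faulty clock advances 64 minutes, so 1 faulty-clock minute corresponds to 60/64 true minutes.
From 1:00 to 7:56 on the faulty dial is 416 minutes.
True elapsed: 416 x 60/64 = 390 minutes = 6 hours and 30 minutes.
True time: 1:00 + 6 hours and 30 minutes = 7:30.

Final answer: 7:30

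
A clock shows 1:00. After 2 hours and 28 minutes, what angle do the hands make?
First find the time 2 hours and 28 minutes after 1:00.
Total minutes: 1 x 60 + 0 + 2 x 60 + 28 = 208.
208 mod 720 = 208 minutes = 3:28.
Now compute the angle at 3:28:
Hour hand: 3 x 30 + 28 x 0.5 = 104 degrees
Minute hand: 28 x 6 = 168 degrees
Difference: |104 - 168| = 64 degrees
The angle is 64 degrees

Final answer: 64 degrees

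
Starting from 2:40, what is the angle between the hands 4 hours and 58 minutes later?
First find the time 4 hours and 58 minutes after 2:40.
Total minutes: 2 x 60 + 40 + 4 x 60 + 58 = 458.
458 mod 720 = 458 minutes = 7:38.
Now compute the angle at 7:38:
Hour hand: 7 x 30 + 38 x 0.5 = 229 degrees
Minute hand: 38 x 6 = 228 degrees
Difference: |229 - 228| = 1 degrees
The angle is 1 degrees

Final answer: 1 degrees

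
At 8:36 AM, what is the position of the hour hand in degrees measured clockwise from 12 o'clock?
The hour hand moves 30 degrees per hour and 0.5 degrees per minute.
At 8:36: (8) x 30 + 36 x 0.5 = 240 + 18 = 258 degrees

Final answer: 258 degrees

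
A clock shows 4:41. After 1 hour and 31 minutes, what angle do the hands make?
First find the time 1 hour and 31 minutes after 4:41.
Total minutes: 4 x 60 + 41 + 1 x 60 + 31 = 372.
372 mod 720 = 372 minutes = 6:12.
Now compute the angle at 6:12:
Hour hand: 6 x 30 + 12 x 0.5 = 186 degrees
Minute hand: 12 x 6 = 72 degrees
Difference: |186 - 72| = 114 degrees
The angle is 114 degrees

Final answer: 114 degrees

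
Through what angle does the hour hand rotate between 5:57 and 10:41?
The hour hand moves 0.5 degrees per minute.
Time elapsed: 10:41 - 5:57 = 284 minutes
Angular displacement: 284 x 0.5 = 142 degrees

Final answer: 142 degrees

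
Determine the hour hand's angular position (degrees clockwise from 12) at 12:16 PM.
The hour hand moves 30 degrees per hour and 0.5 degrees per minute.
At 12:16: (0) x 30 + 16 x 0.5 = 0 + 8 = 8 degrees

Final answer: 8 degrees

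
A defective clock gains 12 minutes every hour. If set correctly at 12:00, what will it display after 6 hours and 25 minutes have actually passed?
For every 60 true minutes, the faulty clock advances 60 + 12 = 72 minutes.
True elapsed: 6 hours and 25 minutes = 385 minutes.
Faulty clock advances: 385 x 72/60 = 462 minutes (drift: 77 minutes ahead).
Shown time: 12:00 + 462 minutes = 7:42.

Final answer: 7:42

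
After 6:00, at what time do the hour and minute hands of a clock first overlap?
The minute hand gains 5.5 degrees per minute on the hour hand.
At 6:00, the hour hand is at 180 degrees and the minute hand is at 0 degrees.
The gap is 180 degrees. Time to close: 180/5.5 = 60 x 6/11 = 32.73 minutes.
The hands overlap at 32.73 minutes past 6:00.

Final answer: 32.73 minutes past 6:00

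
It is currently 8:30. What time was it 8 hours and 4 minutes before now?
Starting time: 8:30 = 510 total minutes past 12:00
Subtracting: 8 hours and 4 minutes = 484 minutes
510 - 484 = 26 minutes
= 26 minutes past 12:00 = 12:26

Final answer: 12:26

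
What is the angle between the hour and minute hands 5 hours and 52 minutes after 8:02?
First find the time 5 hours and 52 minutes after 8:02.
Total minutes: 8 x 60 + 2 + 5 x 60 + 52 = 834.
834 mod 720 = 114 minutes = 1:54.
Now compute the angle at 1:54:
Hour hand: 1 x 30 + 54 x 0.5 = 57 degrees
Minute hand: 54 x 6 = 324 degrees
Difference: |57 - 324| = 267 degrees
Smaller angle: 360 - 267 = 93 degrees

Final answer: 93 degrees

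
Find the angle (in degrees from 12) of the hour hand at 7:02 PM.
The hour hand moves 30 degrees per hour and 0.5 degrees per minute.
At 7:02: (7) x 30 + 2 x 0.5 = 210 + 1 = 211 degrees

Final answer: 211 degrees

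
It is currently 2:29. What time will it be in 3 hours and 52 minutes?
Starting time: 2:29
Adding 52 minutes to 29 minutes: 29 + 52 = 81 minutes = 1 hour and 21 minutes
Adding 3 hours: 2 + 3 + 1 (carry) = 6
Final time: 6:21

Final answer: 6:21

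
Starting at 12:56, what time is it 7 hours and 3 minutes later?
Starting time: 12:56
Adding 3 minutes to 56 minutes: 56 + 3 = 59 minutes
Adding 7 hours: 12 + 7 = 19 - 12 = 7
Final time: 7:59

Final answer: 7:59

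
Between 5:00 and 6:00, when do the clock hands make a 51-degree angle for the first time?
At t minutes past 5:00, the hour hand is at 30 x 5 + 0.5t degrees and the minute hand is at 6t degrees.
The smaller angle between them is 51 degrees when |30H - 5.5t| = 51 or |30H - 5.5t| = 309.
With H = 5, solve 30 x 5 - 5.5t = +/- target for each target:
  t = (30 x 5 - 51) / 5.5 = 18
  t = (30 x 5 + 51) / 5.5 = 36.55
  t = (30 x 5 - 309) / 5.5 = -28.91 (outside (0, 60))
  t = (30 x 5 + 309) / 5.5 = 83.45 (outside (0, 60))
Valid solutions in (0, 60): {18, 36.55} minutes.
The first occurrence is t = 18 minutes.
The hands form a 51-degree angle at 18 minutes past 5:00.

Final answer: 18 minutes past 5:00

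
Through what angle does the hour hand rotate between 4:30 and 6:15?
The hour hand moves 0.5 degrees per minute.
Time elapsed: 6:15 - 4:30 = 105 minutes
Angular displacement: 105 x 0.5 = 52.5 degrees

Final answer: 52.5 degrees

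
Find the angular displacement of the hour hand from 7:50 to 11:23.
The hour hand moves 0.5 degrees per minute.
Time elapsed: 11:23 - 7:50 = 213 minutes
Angular displacement: 213 x 0.5 = 106.5 degrees

Final answer: 106.5 degrees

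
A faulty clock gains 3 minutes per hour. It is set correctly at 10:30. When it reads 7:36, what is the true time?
For every 60 true minutes, the faulty clock advances 63 minutes, so 1 faulty-clock minute corresponds to 60/63 true minutes.
From 10:30 to 7:36 on the faulty dial is 546 minutes.
True elapsed: 546 x 60/63 = 520 minutes = 8 hours and 40 minutes.
True time: 10:30 + 8 hours and 40 minutes = 7:10.

Final answer: 7:10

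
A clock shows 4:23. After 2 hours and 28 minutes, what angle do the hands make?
First find the time 2 hours and 28 minutes after 4:23.
Total minutes: 4 x 60 + 23 + 2 x 60 + 28 = 411.
411 mod 720 = 411 minutes = 6:51.
Now compute the angle at 6:51:
Hour hand: 6 x 30 + 51 x 0.5 = 205.5 degrees
Minute hand: 51 x 6 = 306 degrees
Difference: |205.5 - 306| = 100.5 degrees
The angle is 100.5 degrees

Final answer: 100.5 degrees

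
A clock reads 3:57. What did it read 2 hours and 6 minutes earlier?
Starting time: 3:57 = 237 total minutes past 12:00
Subtracting: 2 hours and 6 minutes = 126 minutes
237 - 126 = 111 minutes
= 1 hour and 51 minutes past 12:00 = 1:51

Final answer: 1:51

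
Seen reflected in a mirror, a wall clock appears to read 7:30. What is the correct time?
Reflection across the vertical (12-6) axis maps a hand at angle A degrees to (360 - A) degrees, which sends a reading of T minutes past 12:00 to (720 - T) minutes past 12:00.
Mirror reads 7:30 = 450 minutes past 12:00.
Actual time: (720 - 450) mod 720 = 270 minutes = 4:30.

Final answer: 4:30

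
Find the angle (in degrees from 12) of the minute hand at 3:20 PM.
The minute hand moves 6 degrees per minute.
At 3:20: 20 x 6 = 120 degrees

Final answer: 120 degrees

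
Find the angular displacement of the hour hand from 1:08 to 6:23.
The hour hand moves 0.5 degrees per minute.
Time elapsed: 6:23 - 1:08 = 315 minutes
Angular displacement: 315 x 0.5 = 157.5 degrees

Final answer: 157.5 degrees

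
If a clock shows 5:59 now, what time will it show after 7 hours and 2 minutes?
Starting time: 5:59
Adding 2 minutes to 59 minutes: 59 + 2 = 61 minutes = 1 hour and 1 minute
Adding 7 hours: 5 + 7 + 1 (carry) = 13 - 12 = 1
Final time: 1:01

Final answer: 1:01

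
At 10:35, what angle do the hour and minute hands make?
Hour hand position: 10 x 30 + 35 x 0.5 = 317.5 degrees
Minute hand position: 35 x 6 = 210 degrees
Difference: |317.5 - 210| = 107.5 degrees
The angle between the hands is 107.5 degrees

Final answer: 107.5 degrees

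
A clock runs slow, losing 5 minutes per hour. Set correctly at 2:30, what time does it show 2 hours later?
For every 60 true minutes, the faulty clock advances 60 - 5 = 55 minutes.
True elapsed: 2 hours = 120 minutes.
Faulty clock advances: 120 x 55/60 = 110 minutes (drift: 10 minutes behind).
Shown time: 2:30 + 110 minutes = 4:20.

Final answer: 4:20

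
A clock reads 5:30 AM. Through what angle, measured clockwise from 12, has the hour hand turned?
The hour hand moves 30 degrees per hour and 0.5 degrees per minute.
At 5:30: (5) x 30 + 30 x 0.5 = 150 + 15 = 165 degrees

Final answer: 165 degrees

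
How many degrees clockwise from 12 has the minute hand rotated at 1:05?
The minute hand moves 6 degrees per minute.
At 1:05: 5 x 6 = 30 degrees

Final answer: 30 degrees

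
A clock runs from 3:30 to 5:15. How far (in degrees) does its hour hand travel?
The hour hand moves 0.5 degrees per minute.
Time elapsed: 5:15 - 3:30 = 105 minutes
Angular displacement: 105 x 0.5 = 52.5 degrees

Final answer: 52.5 degrees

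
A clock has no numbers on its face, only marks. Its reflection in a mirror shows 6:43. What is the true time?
Reflection across the vertical (12-6) axis maps a hand at angle A degrees to (360 - A) degrees, which sends a reading of T minutes past 12:00 to (720 - T) minutes past 12:00.
Mirror reads 6:43 = 403 minutes past 12:00.
Actual time: (720 - 403) mod 720 = 317 minutes = 5:17.

Final answer: 5:17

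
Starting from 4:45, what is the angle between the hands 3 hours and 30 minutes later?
First find the time 3 hours and 30 minutes after 4:45.
Total minutes: 4 x 60 + 45 + 3 x 60 + 30 = 495.
495 mod 720 = 495 minutes = 8:15.
Now compute the angle at 8:15:
Hour hand: 8 x 30 + 15 x 0.5 = 247.5 degrees
Minute hand: 15 x 6 = 90 degrees
Difference: |247.5 - 90| = 157.5 degrees
The angle is 157.5 degrees

Final answer: 157.5 degrees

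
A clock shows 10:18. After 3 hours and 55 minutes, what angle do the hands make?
First find the time 3 hours and 55 minutes after 10:18.
Total minutes: 10 x 60 + 18 + 3 x 60 + 55 = 853.
853 mod 720 = 133 minutes = 2:13.
Now compute the angle at 2:13:
Hour hand: 2 x 30 + 13 x 0.5 = 66.5 degrees
Minute hand: 13 x 6 = 78 degrees
Difference: |66.5 - 78| = 11.5 degrees
The angle is 11.5 degrees

Final answer: 11.5 degrees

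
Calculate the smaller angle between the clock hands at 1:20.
Hour hand position: 1 x 30 + 20 x 0.5 = 40 degrees
Minute hand position: 20 x 6 = 120 degrees
Difference: |40 - 120| = 80 degrees
The angle between the hands is 80 degrees

Final answer: 80 degrees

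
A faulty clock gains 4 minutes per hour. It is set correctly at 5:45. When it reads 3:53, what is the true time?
For every 60 true minutes, the faulty clock advances 64 minutes, so 1 faulty-clock minute corresponds to 60/64 true minutes.
From 5:45 to 3:53 on the faulty dial is 608 minutes.
True elapsed: 608 x 60/64 = 570 minutes = 9 hours and 30 minutes.
True time: 5:45 + 9 hours and 30 minutes = 3:15.

Final answer: 3:15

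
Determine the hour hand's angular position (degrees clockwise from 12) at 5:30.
The hour hand moves 30 degrees per hour and 0.5 degrees per minute.
At 5:30: (5) x 30 + 30 x 0.5 = 150 + 15 = 165 degrees

Final answer: 165 degrees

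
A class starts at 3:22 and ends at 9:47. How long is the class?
From 3:22 to 9:47:
(9 x 60 + 47) - (3 x 60 + 22) = 587 - 202 = 385 minutes
= 6 hours and 25 minutes

Final answer: 6 hours and 25 minutes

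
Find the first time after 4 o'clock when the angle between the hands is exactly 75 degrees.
At t minutes past 4:00, the hour hand is at 30 x 4 + 0.5t degrees and the minute hand is at 6t degrees.
The smaller angle between them is 75 degrees when |30H - 5.5t| = 75 or |30H - 5.5t| = 285.
With H = 4, solve 30 x 4 - 5.5t = +/- target for each target:
  t = (30 x 4 - 75) / 5.5 = 8.18
  t = (30 x 4 + 75) / 5.5 = 35.45
  t = (30 x 4 - 285) / 5.5 = -30 (outside (0, 60))
  t = (30 x 4 + 285) / 5.5 = 73.64 (outside (0, 60))
Valid solutions in (0, 60): {8.18, 35.45} minutes.
The first occurrence is t = 8.18 minutes.
The hands form a 75-degree angle at 8.18 minutes past 4:00.

Final answer: 8.18 minutes past 4:00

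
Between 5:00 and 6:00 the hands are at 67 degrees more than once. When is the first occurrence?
At t minutes past 5:00, the hour hand is at 30 x 5 + 0.5t degrees and the minute hand is at 6t degrees.
The smaller angle between them is 67 degrees when |30H - 5.5t| = 67 or |30H - 5.5t| = 293.
With H = 5, solve 30 x 5 - 5.5t = +/- target for each target:
  t = (30 x 5 - 67) / 5.5 = 15.09
  t = (30 x 5 + 67) / 5.5 = 39.45
  t = (30 x 5 - 293) / 5.5 = -26 (outside (0, 60))
  t = (30 x 5 + 293) / 5.5 = 80.55 (outside (0, 60))
Valid solutions in (0, 60): {15.09, 39.45} minutes.
The first occurrence is t = 15.09 minutes.
The hands form a 67-degree angle at 15.09 minutes past 5:00.

Final answer: 15.09 minutes past 5:00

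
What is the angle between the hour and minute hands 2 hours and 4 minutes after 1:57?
First find the time 2 hours and 4 minutes after 1:57.
Total minutes: 1 x 60 + 57 + 2 x 60 + 4 = 241.
241 mod 720 = 241 minutes = 4:01.
Now compute the angle at 4:01:
Hour hand: 4 x 30 + 1 x 0.5 = 120.5 degrees
Minute hand: 1 x 6 = 6 degrees
Difference: |120.5 - 6| = 114.5 degrees
The angle is 114.5 degrees

Final answer: 114.5 degrees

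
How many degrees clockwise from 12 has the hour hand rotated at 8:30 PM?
The hour hand moves 30 degrees per hour and 0.5 degrees per minute.
At 8:30: (8) x 30 + 30 x 0.5 = 240 + 15 = 255 degrees

Final answer: 255 degrees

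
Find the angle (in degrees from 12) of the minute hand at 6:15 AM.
The minute hand moves 6 degrees per minute.
At 6:15: 15 x 6 = 90 degrees

Final answer: 90 degrees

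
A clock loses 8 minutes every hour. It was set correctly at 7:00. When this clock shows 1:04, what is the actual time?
For every 60 true minutes, the faulty clock advances 52 minutes, so 1 faulty-clock minute corresponds to 60/52 true minutes.
From 7:00 to 1:04 on the faulty dial is 364 minutes.
True elapsed: 364 x 60/52 = 420 minutes = 7 hours.
True time: 7:00 + 7 hours = 2:00.

Final answer: 2:00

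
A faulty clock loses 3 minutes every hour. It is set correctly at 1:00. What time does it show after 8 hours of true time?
For every 60 true minutes, the faulty clock advances 60 - 3 = 57 minutes.
True elapsed: 8 hours = 480 minutes.
Faulty clock advances: 480 x 57/60 = 456 minutes (drift: 24 minutes behind).
Shown time: 1:00 + 456 minutes = 8:36.

Final answer: 8:36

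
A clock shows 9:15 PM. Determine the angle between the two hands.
Hour hand position: 9 x 30 + 15 x 0.5 = 277.5 degrees
Minute hand position: 15 x 6 = 90 degrees
Difference: |277.5 - 90| = 187.5 degrees
Since 187.5 > 180, the smaller angle is 360 - 187.5 = 172.5 degrees

Final answer: 172.5 degrees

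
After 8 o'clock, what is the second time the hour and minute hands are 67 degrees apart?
At t minutes past 8:00, the hour hand is at 30 x 8 + 0.5t degrees and the minute hand is at 6t degrees.
The smaller angle between them is 67 degrees when |30H - 5.5t| = 67 or |30H - 5.5t| = 293.
With H = 8, solve 30 x 8 - 5.5t = +/- target for each target:
  t = (30 x 8 - 67) / 5.5 = 31.45
  t = (30 x 8 + 67) / 5.5 = 55.82
  t = (30 x 8 - 293) / 5.5 = -9.64 (outside (0, 60))
  t = (30 x 8 + 293) / 5.5 = 96.91 (outside (0, 60))
Valid solutions in (0, 60): {31.45, 55.82} minutes.
The second occurrence is t = 55.82 minutes.
The hands form a 67-degree angle at 55.82 minutes past 8:00.

Final answer: 55.82 minutes past 8:00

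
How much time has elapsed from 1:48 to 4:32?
From 1:48 to 4:32:
(4 x 60 + 32) - (1 x 60 + 48) = 272 - 108 = 164 minutes
= 2 hours and 44 minutes

Final answer: 2 hours and 44 minutes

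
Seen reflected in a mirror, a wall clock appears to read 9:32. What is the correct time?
Reflection across the vertical (12-6) axis maps a hand at angle A degrees to (360 - A) degrees, which sends a reading of T minutes past 12:00 to (720 - T) minutes past 12:00.
Mirror reads 9:32 = 572 minutes past 12:00.
Actual time: (720 - 572) mod 720 = 148 minutes = 2:28.

Final answer: 2:28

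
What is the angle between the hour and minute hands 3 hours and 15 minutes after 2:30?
First find the time 3 hours and 15 minutes after 2:30.
Total minutes: 2 x 60 + 30 + 3 x 60 + 15 = 345.
345 mod 720 = 345 minutes = 5:45.
Now compute the angle at 5:45:
Hour hand: 5 x 30 + 45 x 0.5 = 172.5 degrees
Minute hand: 45 x 6 = 270 degrees
Difference: |172.5 - 270| = 97.5 degrees
The angle is 97.5 degrees

Final answer: 97.5 degrees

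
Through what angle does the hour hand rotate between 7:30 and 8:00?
The hour hand moves 0.5 degrees per minute.
Time elapsed: 8:00 - 7:30 = 30 minutes
Angular displacement: 30 x 0.5 = 15 degrees

Final answer: 15 degrees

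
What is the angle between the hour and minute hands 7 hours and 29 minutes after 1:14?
First find the time 7 hours and 29 minutes after 1:14.
Total minutes: 1 x 60 + 14 + 7 x 60 + 29 = 523.
523 mod 720 = 523 minutes = 8:43.
Now compute the angle at 8:43:
Hour hand: 8 x 30 + 43 x 0.5 = 261.5 degrees
Minute hand: 43 x 6 = 258 degrees
Difference: |261.5 - 258| = 3.5 degrees
The angle is 3.5 degrees

Final answer: 3.5 degrees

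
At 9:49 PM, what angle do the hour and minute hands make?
Hour hand position: 9 x 30 + 49 x 0.5 = 294.5 degrees
Minute hand position: 49 x 6 = 294 degrees
Difference: |294.5 - 294| = 0.5 degrees
The angle between the hands is 0.5 degrees

Final answer: 0.5 degrees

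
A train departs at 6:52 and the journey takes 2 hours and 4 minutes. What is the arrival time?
Starting time: 6:52
Adding 4 minutes to 52 minutes: 52 + 4 = 56 minutes
Adding 2 hours: 6 + 2 = 8
Final time: 8:56

Final answer: 8:56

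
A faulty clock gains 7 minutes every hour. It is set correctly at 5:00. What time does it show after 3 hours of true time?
For every 60 true minutes, the faulty clock advances 60 + 7 = 67 minutes.
True elapsed: 3 hours = 180 minutes.
Faulty clock advances: 180 x 67/60 = 201 minutes (drift: 21 minutes ahead).
Shown time: 5:00 + 201 minutes = 8:21.

Final answer: 8:21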